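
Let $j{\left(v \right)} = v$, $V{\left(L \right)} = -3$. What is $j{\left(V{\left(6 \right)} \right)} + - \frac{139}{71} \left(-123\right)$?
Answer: $\frac{16884}{71} \approx 237.8$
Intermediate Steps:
$j{\left(V{\left(6 \right)} \right)} + - \frac{139}{71} \left(-123\right) = -3 + - \frac{139}{71} \left(-123\right) = -3 + \left(-139\right) \frac{1}{71} \left(-123\right) = -3 - - \frac{17097}{71} = -3 + \frac{17097}{71} = \frac{16884}{71}$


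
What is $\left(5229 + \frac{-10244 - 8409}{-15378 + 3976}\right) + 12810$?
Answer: $\frac{205699331}{11402} \approx 18041.0$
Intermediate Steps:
$\left(5229 + \frac{-10244 - 8409}{-15378 + 3976}\right) + 12810 = \left(5229 - \frac{18653}{-11402}\right) + 12810 = \left(5229 - - \frac{18653}{11402}\right) + 12810 = \left(5229 + \frac{18653}{11402}\right) + 12810 = \frac{59639711}{11402} + 12810 = \frac{205699331}{11402}$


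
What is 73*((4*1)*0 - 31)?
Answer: -2263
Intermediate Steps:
73*((4*1)*0 - 31) = 73*(4*0 - 31) = 73*(0 - 31) = 73*(-31) = -2263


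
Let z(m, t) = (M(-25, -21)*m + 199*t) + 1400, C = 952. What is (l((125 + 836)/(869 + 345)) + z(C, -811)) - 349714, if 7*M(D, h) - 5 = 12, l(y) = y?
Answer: -615971713/1214 ≈ -5.0739e+5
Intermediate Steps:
M(D, h) = 17/7 (M(D, h) = 5/7 + (⅐)*12 = 5/7 + 12/7 = 17/7)
z(m, t) = 1400 + 199*t + 17*m/7 (z(m, t) = (17*m/7 + 199*t) + 1400 = (199*t + 17*m/7) + 1400 = 1400 + 199*t + 17*m/7)
(l((125 + 836)/(869 + 345)) + z(C, -811)) - 349714 = ((125 + 836)/(869 + 345) + (1400 + 199*(-811) + (17/7)*952)) - 349714 = (961/1214 + (1400 - 161389 + 2312)) - 349714 = (961*(1/1214) - 157677) - 349714 = (961/1214 - 157677) - 349714 = -191418917/1214 - 349714 = -615971713/1214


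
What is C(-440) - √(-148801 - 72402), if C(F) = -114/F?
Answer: 57/220 - I*√221203 ≈ 0.25909 - 470.32*I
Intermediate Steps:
C(-440) - √(-148801 - 72402) = -114/(-440) - √(-148801 - 72402) = -114*(-1/440) - √(-221203) = 57/220 - I*√221203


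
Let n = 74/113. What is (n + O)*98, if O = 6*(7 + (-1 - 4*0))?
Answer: 405916/113 ≈ 3592.2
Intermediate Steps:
O = 36 (O = 6*(7 + (-1 + 0)) = 6*(7 - 1) = 6*6 = 36)
n = 74/113 (n = 74*(1/113) = 74/113 ≈ 0.65487)
(n + O)*98 = (74/113 + 36)*98 = (4142/113)*98 = 405916/113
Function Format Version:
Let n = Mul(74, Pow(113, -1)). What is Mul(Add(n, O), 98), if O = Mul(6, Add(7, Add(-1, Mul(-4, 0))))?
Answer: Rational(405916, 113) ≈ 3592.2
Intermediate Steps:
O = 36 (O = Mul(6, Add(7, Add(-1, 0))) = Mul(6, Add(7, -1)) = Mul(6, 6) = 36)
n = Rational(74, 113) (n = Mul(74, Rational(1, 113)) = Rational(74, 113) ≈ 0.65487)
Mul(Add(n, O), 98) = Mul(Add(Rational(74, 113), 36), 98) = Mul(Rational(4142, 113), 98) = Rational(405916, 113)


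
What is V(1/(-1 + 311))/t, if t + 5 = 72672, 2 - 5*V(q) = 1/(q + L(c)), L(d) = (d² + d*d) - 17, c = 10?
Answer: 113152/20612357885 ≈ 5.4895e-6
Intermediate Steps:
L(d) = -17 + 2*d² (L(d) = (d² + d²) - 17 = 2*d² - 17 = -17 + 2*d²)
V(q) = ⅖ - 1/(5*(183 + q)) (V(q) = ⅖ - 1/(5*(q + (-17 + 2*10²))) = ⅖ - 1/(5*(q + (-17 + 2*100))) = ⅖ - 1/(5*(q + (-17 + 200))) = ⅖ - 1/(5*(q + 183)) = ⅖ - 1/(5*(183 + q)))
t = 72667 (t = -5 + 72672 = 72667)
V(1/(-1 + 311))/t = ((365 + 2/(-1 + 311))/(5*(183 + 1/(-1 + 311))))/72667 = ((365 + 2/310)/(5*(183 + 1/310)))*(1/72667) = ((365 + 2*(1/310))/(5*(183 + 1/310)))*(1/72667) = ((365 + 1/155)/(5*(56731/310)))*(1/72667) = ((⅕)*(310/56731)*(56576/155))*(1/72667) = (113152/283655)*(1/72667) = 113152/20612357885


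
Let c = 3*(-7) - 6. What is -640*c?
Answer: 17280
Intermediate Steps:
c = -27 (c = -21 - 6 = -27)
-640*c = -640*(-27) = 17280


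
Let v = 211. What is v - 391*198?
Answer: -77207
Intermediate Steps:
v - 391*198 = 211 - 391*198 = 211 - 77418 = -77207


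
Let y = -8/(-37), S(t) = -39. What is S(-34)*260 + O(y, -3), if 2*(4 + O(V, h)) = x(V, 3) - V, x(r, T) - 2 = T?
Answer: -750479/74 ≈ -10142.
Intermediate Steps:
x(r, T) = 2 + T
y = 8/37 (y = -8*(-1/37) = 8/37 ≈ 0.21622)
O(V, h) = -3/2 - V/2 (O(V, h) = -4 + ((2 + 3) - V)/2 = -4 + (5 - V)/2 = -4 + (5/2 - V/2) = -3/2 - V/2)
S(-34)*260 + O(y, -3) = -39*260 + (-3/2 - 1/2*8/37) = -10140 + (-3/2 - 4/37) = -10140 - 119/74 = -750479/74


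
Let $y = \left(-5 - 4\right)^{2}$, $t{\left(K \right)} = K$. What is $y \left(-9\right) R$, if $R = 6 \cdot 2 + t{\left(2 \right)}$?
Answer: $-10206$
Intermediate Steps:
$y = 81$ ($y = \left(-9\right)^{2} = 81$)
$R = 14$ ($R = 6 \cdot 2 + 2 = 12 + 2 = 14$)
$y \left(-9\right) R = 81 \left(-9\right) 14 = \left(-729\right) 14 = -10206$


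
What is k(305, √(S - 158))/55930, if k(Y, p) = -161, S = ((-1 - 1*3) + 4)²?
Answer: -23/7990 ≈ -0.0028786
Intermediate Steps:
S = 0 (S = ((-1 - 3) + 4)² = (-4 + 4)² = 0² = 0)
k(305, √(S - 158))/55930 = -161/55930 = -161*1/55930 = -23/7990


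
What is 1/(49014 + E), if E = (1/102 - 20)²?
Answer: 10404/514099177 ≈ 2.0237e-5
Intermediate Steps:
E = 4157521/10404 (E = (1/102 - 20)² = (-2039/102)² = 4157521/10404 ≈ 399.61)
1/(49014 + E) = 1/(49014 + 4157521/10404) = 1/(514099177/10404) = 10404/514099177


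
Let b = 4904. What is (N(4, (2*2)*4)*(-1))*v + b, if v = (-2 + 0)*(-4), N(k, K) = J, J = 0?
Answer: 4904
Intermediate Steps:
N(k, K) = 0
v = 8 (v = -2*(-4) = 8)
(N(4, (2*2)*4)*(-1))*v + b = (0*(-1))*8 + 4904 = 0*8 + 4904 = 0 + 4904 = 4904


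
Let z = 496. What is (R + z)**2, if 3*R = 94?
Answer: 2502724/9 ≈ 2.7808e+5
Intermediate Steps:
R = 94/3 (R = (1/3)*94 = 94/3 ≈ 31.333)
(R + z)**2 = (94/3 + 496)**2 = (1582/3)**2 = 2502724/9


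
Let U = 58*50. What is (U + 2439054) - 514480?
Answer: 1927474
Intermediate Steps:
U = 2900
(U + 2439054) - 514480 = (2900 + 2439054) - 514480 = 2441954 - 514480 = 1927474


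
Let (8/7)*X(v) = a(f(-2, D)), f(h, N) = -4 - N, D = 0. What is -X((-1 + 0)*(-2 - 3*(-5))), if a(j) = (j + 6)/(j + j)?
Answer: 7/32 ≈ 0.21875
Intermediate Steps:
a(j) = (6 + j)/(2*j) (a(j) = (6 + j)/((2*j)) = (6 + j)*(1/(2*j)) = (6 + j)/(2*j))
X(v) = -7/32 (X(v) = 7*((6 + (-4 - 1*0))/(2*(-4 - 1*0)))/8 = 7*((6 + (-4 + 0))/(2*(-4 + 0)))/8 = 7*((1/2)*(6 - 4)/(-4))/8 = 7*((1/2)*(-1/4)*2)/8 = (7/8)*(-1/4) = -7/32)
-X((-1 + 0)*(-2 - 3*(-5))) = -1*(-7/32) = 7/32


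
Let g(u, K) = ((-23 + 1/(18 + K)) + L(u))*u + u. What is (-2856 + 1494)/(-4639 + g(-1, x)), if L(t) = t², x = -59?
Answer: 55842/189337 ≈ 0.29493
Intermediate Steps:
g(u, K) = u + u*(-23 + u² + 1/(18 + K)) (g(u, K) = ((-23 + 1/(18 + K)) + u²)*u + u = (-23 + u² + 1/(18 + K))*u + u = u*(-23 + u² + 1/(18 + K)) + u = u + u*(-23 + u² + 1/(18 + K)))
(-2856 + 1494)/(-4639 + g(-1, x)) = (-2856 + 1494)/(-4639 - (-395 - 22*(-59) + 18*(-1)² - 59*(-1)²)/(18 - 59)) = -1362/(-4639 - 1*(-395 + 1298 + 18*1 - 59*1)/(-41)) = -1362/(-4639 - 1*(-1/41)*(-395 + 1298 + 18 - 59)) = -1362/(-4639 - 1*(-1/41)*862) = -1362/(-4639 + 862/41) = -1362/(-189337/41) = -1362*(-41/189337) = 55842/189337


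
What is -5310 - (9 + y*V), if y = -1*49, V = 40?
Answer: -3359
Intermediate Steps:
y = -49
-5310 - (9 + y*V) = -5310 - (9 - 49*40) = -5310 - (9 - 1960) = -5310 - 1*(-1951) = -5310 + 1951 = -3359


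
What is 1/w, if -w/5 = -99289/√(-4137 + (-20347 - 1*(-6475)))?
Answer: 3*I*√2001/496445 ≈ 0.00027032*I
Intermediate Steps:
w = -496445*I*√2001/6003 (w = -(-496445)/(√(-4137 + (-20347 - 1*(-6475)))) = -(-496445)/(√(-4137 + (-20347 + 6475))) = -(-496445)/(√(-4137 - 13872)) = -(-496445)/(√(-18009)) = -(-496445)/(3*I*√2001) = -(-496445)*(-I*√2001/6003) = -496445*I*√2001/6003 ≈ -3699.4*I)
1/w = 1/(-496445*I*√2001/6003) = 3*I*√2001/496445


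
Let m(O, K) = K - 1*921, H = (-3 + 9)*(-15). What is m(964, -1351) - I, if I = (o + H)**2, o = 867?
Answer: -606001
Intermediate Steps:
H = -90 (H = 6*(-15) = -90)
I = 603729 (I = (867 - 90)**2 = 777**2 = 603729)
m(O, K) = -921 + K (m(O, K) = K - 921 = -921 + K)
m(964, -1351) - I = (-921 - 1351) - 1*603729 = -2272 - 603729 = -606001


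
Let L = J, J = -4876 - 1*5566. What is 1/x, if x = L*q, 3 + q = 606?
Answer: -1/6296526 ≈ -1.5882e-7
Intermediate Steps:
q = 603 (q = -3 + 606 = 603)
J = -10442 (J = -4876 - 5566 = -10442)
L = -10442
x = -6296526 (x = -10442*603 = -6296526)
1/x = 1/(-6296526) = -1/6296526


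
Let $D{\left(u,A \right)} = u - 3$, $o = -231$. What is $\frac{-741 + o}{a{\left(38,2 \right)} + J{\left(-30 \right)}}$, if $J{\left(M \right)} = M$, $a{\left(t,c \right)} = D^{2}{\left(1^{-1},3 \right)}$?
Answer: $\frac{486}{13} \approx 37.385$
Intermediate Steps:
$D{\left(u,A \right)} = -3 + u$
$a{\left(t,c \right)} = 4$ ($a{\left(t,c \right)} = \left(-3 + 1^{-1}\right)^{2} = \left(-3 + 1\right)^{2} = \left(-2\right)^{2} = 4$)
$\frac{-741 + o}{a{\left(38,2 \right)} + J{\left(-30 \right)}} = \frac{-741 - 231}{4 - 30} = - \frac{972}{-26} = \left(-972\right) \left(- \frac{1}{26}\right) = \frac{486}{13}$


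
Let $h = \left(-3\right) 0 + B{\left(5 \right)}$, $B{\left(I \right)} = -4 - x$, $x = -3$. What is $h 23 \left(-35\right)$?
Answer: $805$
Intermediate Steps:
$B{\left(I \right)} = -1$ ($B{\left(I \right)} = -4 - -3 = -4 + 3 = -1$)
$h = -1$ ($h = \left(-3\right) 0 - 1 = 0 - 1 = -1$)
$h 23 \left(-35\right) = \left(-1\right) 23 \left(-35\right) = \left(-23\right) \left(-35\right) = 805$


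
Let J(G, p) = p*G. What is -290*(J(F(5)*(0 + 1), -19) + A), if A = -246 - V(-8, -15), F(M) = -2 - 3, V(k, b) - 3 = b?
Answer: 40310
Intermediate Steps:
V(k, b) = 3 + b
F(M) = -5
A = -234 (A = -246 - (3 - 15) = -246 - 1*(-12) = -246 + 12 = -234)
J(G, p) = G*p
-290*(J(F(5)*(0 + 1), -19) + A) = -290*(-5*(0 + 1)*(-19) - 234) = -290*(-5*1*(-19) - 234) = -290*(-5*(-19) - 234) = -290*(95 - 234) = -290*(-139) = 40310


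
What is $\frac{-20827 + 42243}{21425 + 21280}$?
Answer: $\frac{21416}{42705} \approx 0.50149$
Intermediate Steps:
$\frac{-20827 + 42243}{21425 + 21280} = \frac{21416}{42705}$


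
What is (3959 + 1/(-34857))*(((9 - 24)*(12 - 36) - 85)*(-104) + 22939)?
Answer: -86801284198/3873 ≈ -2.2412e+7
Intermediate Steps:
(3959 + 1/(-34857))*(((9 - 24)*(12 - 36) - 85)*(-104) + 22939) = (3959 - 1/34857)*((-15*(-24) - 85)*(-104) + 22939) = 137998862*((360 - 85)*(-104) + 22939)/34857 = 137998862*(275*(-104) + 22939)/34857 = 137998862*(-28600 + 22939)/34857 = (137998862/34857)*(-5661) = -86801284198/3873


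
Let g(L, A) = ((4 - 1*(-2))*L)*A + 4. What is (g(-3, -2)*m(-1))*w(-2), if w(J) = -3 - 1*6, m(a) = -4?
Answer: 1440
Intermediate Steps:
g(L, A) = 4 + 6*A*L (g(L, A) = ((4 + 2)*L)*A + 4 = (6*L)*A + 4 = 6*A*L + 4 = 4 + 6*A*L)
w(J) = -9 (w(J) = -3 - 6 = -9)
(g(-3, -2)*m(-1))*w(-2) = ((4 + 6*(-2)*(-3))*(-4))*(-9) = ((4 + 36)*(-4))*(-9) = (40*(-4))*(-9) = -160*(-9) = 1440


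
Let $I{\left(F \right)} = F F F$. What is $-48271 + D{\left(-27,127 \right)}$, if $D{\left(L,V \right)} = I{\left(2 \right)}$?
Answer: $-48263$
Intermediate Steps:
$I{\left(F \right)} = F^{3}$ ($I{\left(F \right)} = F^{2} F = F^{3}$)
$D{\left(L,V \right)} = 8$ ($D{\left(L,V \right)} = 2^{3} = 8$)
$-48271 + D{\left(-27,127 \right)} = -48271 + 8 = -48263$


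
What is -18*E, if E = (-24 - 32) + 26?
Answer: 540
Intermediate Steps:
E = -30 (E = -56 + 26 = -30)
-18*E = -18*(-30) = 540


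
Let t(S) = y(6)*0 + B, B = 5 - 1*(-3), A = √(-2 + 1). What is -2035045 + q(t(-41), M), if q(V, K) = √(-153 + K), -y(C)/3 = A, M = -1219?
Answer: -2035045 + 14*I*√7 ≈ -2.035e+6 + 37.041*I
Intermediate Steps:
A = I (A = √(-1) = I ≈ 1.0*I)
y(C) = -3*I
B = 8 (B = 5 + 3 = 8)
t(S) = 8 (t(S) = -3*I*0 + 8 = 0 + 8 = 8)
-2035045 + q(t(-41), M) = -2035045 + √(-153 - 1219) = -2035045 + √(-1372) = -2035045 + 14*I*√7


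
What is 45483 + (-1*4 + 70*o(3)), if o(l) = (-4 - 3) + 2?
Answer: 45129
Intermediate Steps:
o(l) = -5 (o(l) = -7 + 2 = -5)
45483 + (-1*4 + 70*o(3)) = 45483 + (-1*4 + 70*(-5)) = 45483 + (-4 - 350) = 45483 - 354 = 45129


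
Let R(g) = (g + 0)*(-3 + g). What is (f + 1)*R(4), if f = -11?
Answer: -40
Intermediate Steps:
R(g) = g*(-3 + g)
(f + 1)*R(4) = (-11 + 1)*(4*(-3 + 4)) = -40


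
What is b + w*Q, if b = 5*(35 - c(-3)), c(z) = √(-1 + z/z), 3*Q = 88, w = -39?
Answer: -969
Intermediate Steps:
Q = 88/3 (Q = (⅓)*88 = 88/3 ≈ 29.333)
c(z) = 0 (c(z) = √(-1 + 1) = √0 = 0)
b = 175 (b = 5*(35 - 1*0) = 5*(35 + 0) = 5*35 = 175)
b + w*Q = 175 - 39*88/3 = 175 - 1144 = -969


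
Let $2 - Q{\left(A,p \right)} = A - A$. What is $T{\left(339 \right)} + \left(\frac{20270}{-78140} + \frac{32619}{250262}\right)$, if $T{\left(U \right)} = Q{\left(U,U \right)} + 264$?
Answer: $\frac{129980794270}{488886817} \approx 265.87$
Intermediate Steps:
$Q{\left(A,p \right)} = 2$ ($Q{\left(A,p \right)} = 2 - \left(A - A\right) = 2 - 0 = 2 + 0 = 2$)
$T{\left(U \right)} = 266$ ($T{\left(U \right)} = 2 + 264 = 266$)
$T{\left(339 \right)} + \left(\frac{20270}{-78140} + \frac{32619}{250262}\right) = 266 + \left(\frac{20270}{-78140} + \frac{32619}{250262}\right) = 266 + \left(20270 \left(- \frac{1}{78140}\right) + 32619 \cdot \frac{1}{250262}\right) = 266 + \left(- \frac{2027}{7814} + \frac{32619}{250262}\right) = 266 - \frac{63099052}{488886817} = \frac{129980794270}{488886817}$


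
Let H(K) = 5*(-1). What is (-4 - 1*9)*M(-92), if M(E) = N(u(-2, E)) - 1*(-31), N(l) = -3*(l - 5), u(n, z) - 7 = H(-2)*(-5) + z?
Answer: -2938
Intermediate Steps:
H(K) = -5
u(n, z) = 32 + z (u(n, z) = 7 + (-5*(-5) + z) = 7 + (25 + z) = 32 + z)
N(l) = 15 - 3*l (N(l) = -3*(-5 + l) = 15 - 3*l)
M(E) = -50 - 3*E (M(E) = (15 - 3*(32 + E)) - 1*(-31) = (15 + (-96 - 3*E)) + 31 = (-81 - 3*E) + 31 = -50 - 3*E)
(-4 - 1*9)*M(-92) = (-4 - 1*9)*(-50 - 3*(-92)) = (-4 - 9)*(-50 + 276) = -13*226 = -2938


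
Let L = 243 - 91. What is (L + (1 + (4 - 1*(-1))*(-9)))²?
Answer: 11664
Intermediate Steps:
L = 152
(L + (1 + (4 - 1*(-1))*(-9)))² = (152 + (1 + (4 - 1*(-1))*(-9)))² = (152 + (1 + (4 + 1)*(-9)))² = (152 + (1 + 5*(-9)))² = (152 + (1 - 45))² = (152 - 44)² = 108² = 11664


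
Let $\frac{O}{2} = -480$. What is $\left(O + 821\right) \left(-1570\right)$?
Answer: $218230$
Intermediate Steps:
$O = -960$ ($O = 2 \left(-480\right) = -960$)
$\left(O + 821\right) \left(-1570\right) = \left(-960 + 821\right) \left(-1570\right) = \left(-139\right) \left(-1570\right) = 218230$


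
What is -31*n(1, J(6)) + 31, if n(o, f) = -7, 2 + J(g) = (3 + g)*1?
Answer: 248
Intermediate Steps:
J(g) = 1 + g (J(g) = -2 + (3 + g)*1 = -2 + (3 + g) = 1 + g)
-31*n(1, J(6)) + 31 = -31*(-7) + 31 = 217 + 31 = 248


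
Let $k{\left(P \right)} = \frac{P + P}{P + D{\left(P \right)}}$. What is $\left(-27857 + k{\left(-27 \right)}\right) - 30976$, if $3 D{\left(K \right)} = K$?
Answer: $- \frac{117663}{2} \approx -58832.0$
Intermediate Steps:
$D{\left(K \right)} = \frac{K}{3}$
$k{\left(P \right)} = \frac{3}{2}$ ($k{\left(P \right)} = \frac{P + P}{P + \frac{P}{3}} = \frac{2 P}{\frac{4}{3} P} = 2 P \frac{3}{4 P} = \frac{3}{2}$)
$\left(-27857 + k{\left(-27 \right)}\right) - 30976 = \left(-27857 + \frac{3}{2}\right) - 30976 = - \frac{55711}{2} - 30976 = - \frac{117663}{2}$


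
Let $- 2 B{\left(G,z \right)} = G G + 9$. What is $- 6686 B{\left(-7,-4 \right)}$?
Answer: $193894$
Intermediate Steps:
$B{\left(G,z \right)} = - \frac{9}{2} - \frac{G^{2}}{2}$ ($B{\left(G,z \right)} = - \frac{G G + 9}{2} = - \frac{G^{2} + 9}{2} = - \frac{9 + G^{2}}{2} = - \frac{9}{2} - \frac{G^{2}}{2}$)
$- 6686 B{\left(-7,-4 \right)} = - 6686 \left(- \frac{9}{2} - \frac{\left(-7\right)^{2}}{2}\right) = - 6686 \left(- \frac{9}{2} - \frac{49}{2}\right) = \left(-6686\right) \left(-29\right) = 193894$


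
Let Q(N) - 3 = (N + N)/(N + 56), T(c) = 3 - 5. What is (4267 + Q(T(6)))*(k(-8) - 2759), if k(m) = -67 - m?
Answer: -324881584/27 ≈ -1.2033e+7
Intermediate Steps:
T(c) = -2
Q(N) = 3 + 2*N/(56 + N) (Q(N) = 3 + (N + N)/(N + 56) = 3 + (2*N)/(56 + N) = 3 + 2*N/(56 + N))
(4267 + Q(T(6)))*(k(-8) - 2759) = (4267 + (168 + 5*(-2))/(56 - 2))*((-67 - 1*(-8)) - 2759) = (4267 + (168 - 10)/54)*((-67 + 8) - 2759) = (4267 + (1/54)*158)*(-59 - 2759) = (4267 + 79/27)*(-2818) = (115288/27)*(-2818) = -324881584/27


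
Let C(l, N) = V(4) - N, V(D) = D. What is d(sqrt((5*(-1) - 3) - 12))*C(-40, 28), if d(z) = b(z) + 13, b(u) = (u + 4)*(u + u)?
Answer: 648 - 384*I*sqrt(5) ≈ 648.0 - 858.65*I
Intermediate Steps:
C(l, N) = 4 - N
b(u) = 2*u*(4 + u) (b(u) = (4 + u)*(2*u) = 2*u*(4 + u))
d(z) = 13 + 2*z*(4 + z) (d(z) = 2*z*(4 + z) + 13 = 13 + 2*z*(4 + z))
d(sqrt((5*(-1) - 3) - 12))*C(-40, 28) = (13 + 2*sqrt((5*(-1) - 3) - 12)*(4 + sqrt((5*(-1) - 3) - 12)))*(4 - 1*28) = (13 + 2*sqrt((-5 - 3) - 12)*(4 + sqrt((-5 - 3) - 12)))*(4 - 28) = (13 + 2*sqrt(-8 - 12)*(4 + sqrt(-8 - 12)))*(-24) = (13 + 2*sqrt(-20)*(4 + sqrt(-20)))*(-24) = (13 + 2*(2*I*sqrt(5))*(4 + 2*I*sqrt(5)))*(-24) = (13 + 4*I*sqrt(5)*(4 + 2*I*sqrt(5)))*(-24) = -312 - 96*I*sqrt(5)*(4 + 2*I*sqrt(5))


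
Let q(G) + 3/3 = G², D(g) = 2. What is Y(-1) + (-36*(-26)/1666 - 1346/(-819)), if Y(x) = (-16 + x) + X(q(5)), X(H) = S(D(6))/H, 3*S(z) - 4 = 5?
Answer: -11437795/779688 ≈ -14.670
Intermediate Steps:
q(G) = -1 + G²
S(z) = 3 (S(z) = 4/3 + (⅓)*5 = 4/3 + 5/3 = 3)
X(H) = 3/H
Y(x) = -127/8 + x (Y(x) = (-16 + x) + 3/(-1 + 5²) = (-16 + x) + 3/(-1 + 25) = (-16 + x) + 3/24 = (-16 + x) + 3*(1/24) = (-16 + x) + ⅛ = -127/8 + x)
Y(-1) + (-36*(-26)/1666 - 1346/(-819)) = (-127/8 - 1) + (-36*(-26)/1666 - 1346/(-819)) = -135/8 + (936*(1/1666) - 1346*(-1/819)) = -135/8 + (468/833 + 1346/819) = -135/8 + 214930/97461 = -11437795/779688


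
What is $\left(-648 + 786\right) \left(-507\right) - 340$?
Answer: $-70306$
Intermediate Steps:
$\left(-648 + 786\right) \left(-507\right) - 340 = 138 \left(-507\right) - 340 = -69966 - 340 = -70306$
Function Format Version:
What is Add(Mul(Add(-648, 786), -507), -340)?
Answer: -70306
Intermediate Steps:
Add(Mul(Add(-648, 786), -507), -340) = Add(Mul(138, -507), -340) = Add(-69966, -340) = -70306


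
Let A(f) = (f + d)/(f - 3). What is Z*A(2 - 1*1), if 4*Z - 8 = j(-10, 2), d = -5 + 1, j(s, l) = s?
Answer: -¾ ≈ -0.75000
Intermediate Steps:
d = -4
Z = -½ (Z = 2 + (¼)*(-10) = 2 - 5/2 = -½ ≈ -0.50000)
A(f) = (-4 + f)/(-3 + f) (A(f) = (f - 4)/(f - 3) = (-4 + f)/(-3 + f))
Z*A(2 - 1*1) = -(-4 + (2 - 1*1))/(2*(-3 + (2 - 1*1))) = -(-4 + (2 - 1))/(2*(-3 + (2 - 1))) = -(-4 + 1)/(2*(-3 + 1)) = -(-3)/(2*(-2)) = -(-1)*(-3)/4 = -½*3/2 = -¾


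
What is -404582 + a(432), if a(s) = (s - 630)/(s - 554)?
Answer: -24679403/61 ≈ -4.0458e+5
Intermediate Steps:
a(s) = (-630 + s)/(-554 + s)
-404582 + a(432) = -404582 + (-630 + 432)/(-554 + 432) = -404582 - 198/(-122) = -404582 - 1/122*(-198) = -404582 + 99/61 = -24679403/61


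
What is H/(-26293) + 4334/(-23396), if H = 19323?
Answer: -283017385/307575514 ≈ -0.92016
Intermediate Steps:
H/(-26293) + 4334/(-23396) = 19323/(-26293) + 4334/(-23396) = 19323*(-1/26293) + 4334*(-1/23396) = -19323/26293 - 2167/11698 = -283017385/307575514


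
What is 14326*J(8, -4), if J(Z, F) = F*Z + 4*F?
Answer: -687648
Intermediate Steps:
J(Z, F) = 4*F + F*Z
14326*J(8, -4) = 14326*(-4*(4 + 8)) = 14326*(-4*12) = 14326*(-48) = -687648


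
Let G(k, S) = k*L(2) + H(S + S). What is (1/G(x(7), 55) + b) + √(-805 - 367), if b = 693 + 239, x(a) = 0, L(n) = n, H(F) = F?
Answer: 102521/110 + 2*I*√293 ≈ 932.01 + 34.234*I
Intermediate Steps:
G(k, S) = 2*S + 2*k (G(k, S) = k*2 + (S + S) = 2*k + 2*S = 2*S + 2*k)
b = 932
(1/G(x(7), 55) + b) + √(-805 - 367) = (1/(2*55 + 2*0) + 932) + √(-805 - 367) = (1/(110 + 0) + 932) + √(-1172) = (1/110 + 932) + 2*I*√293 = 102521/110 + 2*I*√293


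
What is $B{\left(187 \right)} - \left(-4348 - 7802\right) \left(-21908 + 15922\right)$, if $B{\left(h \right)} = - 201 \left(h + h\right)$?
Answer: $-72805074$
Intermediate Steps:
$B{\left(h \right)} = - 402 h$ ($B{\left(h \right)} = - 201 \cdot 2 h = - 402 h$)
$B{\left(187 \right)} - \left(-4348 - 7802\right) \left(-21908 + 15922\right) = \left(-402\right) 187 - \left(-4348 - 7802\right) \left(-21908 + 15922\right) = -75174 - \left(-12150\right) \left(-5986\right) = -75174 - 72729900 = -72805074$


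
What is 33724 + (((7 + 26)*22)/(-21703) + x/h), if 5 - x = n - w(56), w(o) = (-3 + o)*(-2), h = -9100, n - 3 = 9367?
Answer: 86501271269/2564900 ≈ 33725.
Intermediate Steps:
n = 9370 (n = 3 + 9367 = 9370)
w(o) = 6 - 2*o
x = -9471 (x = 5 - (9370 - (6 - 2*56)) = 5 - (9370 - (6 - 112)) = 5 - (9370 - 1*(-106)) = 5 - (9370 + 106) = 5 - 1*9476 = 5 - 9476 = -9471)
33724 + (((7 + 26)*22)/(-21703) + x/h) = 33724 + (((7 + 26)*22)/(-21703) - 9471/(-9100)) = 33724 + ((33*22)*(-1/21703) - 9471*(-1/9100)) = 33724 + (726*(-1/21703) + 1353/1300) = 33724 + (-66/1973 + 1353/1300) = 33724 + 2583669/2564900 = 86501271269/2564900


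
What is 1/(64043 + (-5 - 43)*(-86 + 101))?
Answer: 1/63323 ≈ 1.5792e-5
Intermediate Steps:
1/(64043 + (-5 - 43)*(-86 + 101)) = 1/(64043 - 48*15) = 1/(64043 - 720) = 1/63323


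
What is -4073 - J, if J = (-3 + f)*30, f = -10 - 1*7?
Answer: -3473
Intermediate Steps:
f = -17 (f = -10 - 7 = -17)
J = -600 (J = (-3 - 17)*30 = -20*30 = -600)
-4073 - J = -4073 - 1*(-600) = -4073 + 600 = -3473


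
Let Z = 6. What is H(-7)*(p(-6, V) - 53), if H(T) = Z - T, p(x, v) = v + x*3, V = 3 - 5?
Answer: -949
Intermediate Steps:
V = -2
p(x, v) = v + 3*x
H(T) = 6 - T
H(-7)*(p(-6, V) - 53) = (6 - 1*(-7))*((-2 + 3*(-6)) - 53) = (6 + 7)*((-2 - 18) - 53) = 13*(-20 - 53) = 13*(-73) = -949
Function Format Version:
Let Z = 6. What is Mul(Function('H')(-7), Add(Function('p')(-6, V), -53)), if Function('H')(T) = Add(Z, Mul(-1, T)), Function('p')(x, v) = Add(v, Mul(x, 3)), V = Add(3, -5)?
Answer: -949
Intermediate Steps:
V = -2
Function('p')(x, v) = Add(v, Mul(3, x))
Function('H')(T) = Add(6, Mul(-1, T))
Mul(Function('H')(-7), Add(Function('p')(-6, V), -53)) = Mul(Add(6, Mul(-1, -7)), Add(Add(-2, Mul(3, -6)), -53)) = Mul(Add(6, 7), Add(Add(-2, -18), -53)) = Mul(13, Add(-20, -53)) = Mul(13, -73) = -949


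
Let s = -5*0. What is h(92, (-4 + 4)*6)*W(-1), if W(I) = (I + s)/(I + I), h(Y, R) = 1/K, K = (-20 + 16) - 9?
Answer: -1/26 ≈ -0.038462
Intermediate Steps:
K = -13 (K = -4 - 9 = -13)
s = 0
h(Y, R) = -1/13 (h(Y, R) = 1/(-13) = -1/13)
W(I) = ½ (W(I) = (I + 0)/(I + I) = I/((2*I)) = I*(1/(2*I)) = ½)
h(92, (-4 + 4)*6)*W(-1) = -1/13*½ = -1/26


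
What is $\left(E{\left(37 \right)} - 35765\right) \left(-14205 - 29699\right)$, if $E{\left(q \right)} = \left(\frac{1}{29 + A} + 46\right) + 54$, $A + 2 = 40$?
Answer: $\frac{104910978816}{67} \approx 1.5658 \cdot 10^{9}$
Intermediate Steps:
$A = 38$ ($A = -2 + 40 = 38$)
$E{\left(q \right)} = \frac{6701}{67}$ ($E{\left(q \right)} = \left(\frac{1}{29 + 38} + 46\right) + 54 = \left(\frac{1}{67} + 46\right) + 54 = \frac{3083}{67} + 54 = \frac{6701}{67}$)
$\left(E{\left(37 \right)} - 35765\right) \left(-14205 - 29699\right) = \left(\frac{6701}{67} - 35765\right) \left(-14205 - 29699\right) = \left(- \frac{2389554}{67}\right) \left(-43904\right) = \frac{104910978816}{67}$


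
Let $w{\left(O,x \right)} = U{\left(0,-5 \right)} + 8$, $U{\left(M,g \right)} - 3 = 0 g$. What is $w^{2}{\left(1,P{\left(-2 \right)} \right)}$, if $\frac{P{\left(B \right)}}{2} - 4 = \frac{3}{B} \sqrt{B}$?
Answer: $121$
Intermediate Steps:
$U{\left(M,g \right)} = 3$ ($U{\left(M,g \right)} = 3 + 0 g = 3 + 0 = 3$)
$P{\left(B \right)} = 8 + \frac{6}{\sqrt{B}}$ ($P{\left(B \right)} = 8 + 2 \frac{3}{B} \sqrt{B} = 8 + 2 \frac{3}{\sqrt{B}} = 8 + \frac{6}{\sqrt{B}}$)
$w{\left(O,x \right)} = 11$ ($w{\left(O,x \right)} = 3 + 8 = 11$)
$w^{2}{\left(1,P{\left(-2 \right)} \right)} = 11^{2} = 121$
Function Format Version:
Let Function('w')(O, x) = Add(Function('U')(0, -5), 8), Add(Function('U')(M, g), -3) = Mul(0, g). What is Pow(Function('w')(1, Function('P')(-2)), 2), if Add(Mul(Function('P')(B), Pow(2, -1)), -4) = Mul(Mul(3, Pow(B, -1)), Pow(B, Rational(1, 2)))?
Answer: 121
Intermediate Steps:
Function('U')(M, g) = 3 (Function('U')(M, g) = Add(3, Mul(0, g)) = Add(3, 0) = 3)
Function('P')(B) = Add(8, Mul(6, Pow(B, Rational(-1, 2)))) (Function('P')(B) = Add(8, Mul(2, Mul(Mul(3, Pow(B, -1)), Pow(B, Rational(1, 2))))) = Add(8, Mul(2, Mul(3, Pow(B, Rational(-1, 2))))) = Add(8, Mul(6, Pow(B, Rational(-1, 2)))))
Function('w')(O, x) = 11 (Function('w')(O, x) = Add(3, 8) = 11)
Pow(Function('w')(1, Function('P')(-2)), 2) = Pow(11, 2) = 121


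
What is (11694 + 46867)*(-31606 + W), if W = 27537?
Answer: -238284709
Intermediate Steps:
(11694 + 46867)*(-31606 + W) = (11694 + 46867)*(-31606 + 27537) = 58561*(-4069) = -238284709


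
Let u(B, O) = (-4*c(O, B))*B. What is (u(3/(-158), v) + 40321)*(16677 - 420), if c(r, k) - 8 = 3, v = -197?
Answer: 51785454225/79 ≈ 6.5551e+8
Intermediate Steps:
c(r, k) = 11 (c(r, k) = 8 + 3 = 11)
u(B, O) = -44*B (u(B, O) = (-4*11)*B = -44*B)
(u(3/(-158), v) + 40321)*(16677 - 420) = (-132/(-158) + 40321)*(16677 - 420) = (-132*(-1)/158 + 40321)*16257 = (-44*(-3/158) + 40321)*16257 = (66/79 + 40321)*16257 = (3185425/79)*16257 = 51785454225/79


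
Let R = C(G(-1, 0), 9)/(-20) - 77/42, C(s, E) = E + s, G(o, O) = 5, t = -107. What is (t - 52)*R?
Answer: 2014/5 ≈ 402.80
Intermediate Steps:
R = -38/15 (R = (9 + 5)/(-20) - 77/42 = 14*(-1/20) - 77*1/42 = -7/10 - 11/6 = -38/15 ≈ -2.5333)
(t - 52)*R = (-107 - 52)*(-38/15) = -159*(-38/15) = 2014/5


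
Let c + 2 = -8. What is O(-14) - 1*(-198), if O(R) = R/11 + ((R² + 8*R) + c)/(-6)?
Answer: 6085/33 ≈ 184.39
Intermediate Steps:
c = -10 (c = -2 - 8 = -10)
O(R) = 5/3 - 41*R/33 - R²/6 (O(R) = R/11 + ((R² + 8*R) - 10)/(-6) = R*(1/11) + (-10 + R² + 8*R)*(-⅙) = R/11 + (5/3 - 4*R/3 - R²/6) = 5/3 - 41*R/33 - R²/6)
O(-14) - 1*(-198) = (5/3 - 41/33*(-14) - ⅙*(-14)²) - 1*(-198) = (5/3 + 574/33 - ⅙*196) + 198 = (5/3 + 574/33 - 98/3) + 198 = -449/33 + 198 = 6085/33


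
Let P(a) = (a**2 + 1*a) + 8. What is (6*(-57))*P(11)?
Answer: -47880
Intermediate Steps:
P(a) = 8 + a + a**2 (P(a) = (a**2 + a) + 8 = (a + a**2) + 8 = 8 + a + a**2)
(6*(-57))*P(11) = (6*(-57))*(8 + 11 + 11**2) = -342*(8 + 11 + 121) = -342*140 = -47880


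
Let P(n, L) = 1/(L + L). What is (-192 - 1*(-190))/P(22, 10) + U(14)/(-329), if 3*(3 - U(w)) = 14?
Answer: -39475/987 ≈ -39.995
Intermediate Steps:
P(n, L) = 1/(2*L)
U(w) = -5/3 (U(w) = 3 - 1/3*14 = 3 - 14/3 = -5/3)
(-192 - 1*(-190))/P(22, 10) + U(14)/(-329) = (-192 - 1*(-190))/(((1/2)/10)) - 5/3/(-329) = (-192 + 190)/(((1/2)*(1/10))) - 5/3*(-1/329) = -2/1/20 + 5/987 = -2*20 + 5/987 = -40 + 5/987 = -39475/987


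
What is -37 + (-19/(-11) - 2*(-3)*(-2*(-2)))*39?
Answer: 10630/11 ≈ 966.36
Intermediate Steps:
-37 + (-19/(-11) - 2*(-3)*(-2*(-2)))*39 = -37 + (-19*(-1/11) - (-6)*4)*39 = -37 + (19/11 - 1*(-24))*39 = -37 + (19/11 + 24)*39 = -37 + (283/11)*39 = -37 + 11037/11 = 10630/11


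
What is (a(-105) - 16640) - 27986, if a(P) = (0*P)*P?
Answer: -44626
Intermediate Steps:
a(P) = 0 (a(P) = 0*P = 0)
(a(-105) - 16640) - 27986 = (0 - 16640) - 27986 = -16640 - 27986 = -44626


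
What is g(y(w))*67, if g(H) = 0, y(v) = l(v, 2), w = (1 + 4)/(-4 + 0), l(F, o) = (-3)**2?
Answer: 0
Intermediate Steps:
l(F, o) = 9
w = -5/4 (w = 5/(-4) = 5*(-1/4) = -5/4 ≈ -1.2500)
y(v) = 9
g(y(w))*67 = 0*67 = 0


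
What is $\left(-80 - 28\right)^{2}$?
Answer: $11664$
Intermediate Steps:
$\left(-80 - 28\right)^{2} = \left(-108\right)^{2} = 11664$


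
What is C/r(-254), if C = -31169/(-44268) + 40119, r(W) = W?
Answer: -1776019061/11244072 ≈ -157.95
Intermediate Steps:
C = 1776019061/44268 (C = -31169*(-1/44268) + 40119 = 31169/44268 + 40119 = 1776019061/44268 ≈ 40120.)
C/r(-254) = (1776019061/44268)/(-254) = (1776019061/44268)*(-1/254) = -1776019061/11244072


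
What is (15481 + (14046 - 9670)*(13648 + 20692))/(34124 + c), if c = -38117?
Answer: -150287321/3993 ≈ -37638.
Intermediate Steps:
(15481 + (14046 - 9670)*(13648 + 20692))/(34124 + c) = (15481 + (14046 - 9670)*(13648 + 20692))/(34124 - 38117) = (15481 + 4376*34340)/(-3993) = (15481 + 150271840)*(-1/3993) = 150287321*(-1/3993) = -150287321/3993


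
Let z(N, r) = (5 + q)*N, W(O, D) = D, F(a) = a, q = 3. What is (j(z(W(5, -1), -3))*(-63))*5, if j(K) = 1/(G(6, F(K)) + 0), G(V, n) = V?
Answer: -105/2 ≈ -52.500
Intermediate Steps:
z(N, r) = 8*N (z(N, r) = (5 + 3)*N = 8*N)
j(K) = 1/6 (j(K) = 1/(6 + 0) = 1/6)
(j(z(W(5, -1), -3))*(-63))*5 = ((1/6)*(-63))*5 = -21/2*5 = -105/2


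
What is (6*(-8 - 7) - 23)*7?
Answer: -791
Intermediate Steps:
(6*(-8 - 7) - 23)*7 = (6*(-15) - 23)*7 = (-90 - 23)*7 = -113*7 = -791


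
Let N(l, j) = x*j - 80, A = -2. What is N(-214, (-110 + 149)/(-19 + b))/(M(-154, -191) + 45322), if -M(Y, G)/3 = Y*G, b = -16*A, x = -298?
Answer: 487/21460 ≈ 0.022693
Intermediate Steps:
b = 32 (b = -16*(-2) = 32)
M(Y, G) = -3*G*Y (M(Y, G) = -3*Y*G = -3*G*Y)
N(l, j) = -80 - 298*j (N(l, j) = -298*j - 80 = -80 - 298*j)
N(-214, (-110 + 149)/(-19 + b))/(M(-154, -191) + 45322) = (-80 - 298*(-110 + 149)/(-19 + 32))/(-3*(-191)*(-154) + 45322) = (-80 - 11622/13)/(-88242 + 45322) = (-80 - 11622/13)/(-42920) = (-80 - 298*3)*(-1/42920) = (-80 - 894)*(-1/42920) = -974*(-1/42920) = 487/21460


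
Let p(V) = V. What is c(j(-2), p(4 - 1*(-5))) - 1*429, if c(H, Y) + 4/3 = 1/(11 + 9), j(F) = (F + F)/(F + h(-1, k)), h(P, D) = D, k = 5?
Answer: -25817/60 ≈ -430.28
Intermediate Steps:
j(F) = 2*F/(5 + F) (j(F) = (F + F)/(F + 5) = (2*F)/(5 + F) = 2*F/(5 + F))
c(H, Y) = -77/60 (c(H, Y) = -4/3 + 1/(11 + 9) = -4/3 + 1/20 = -77/60)
c(j(-2), p(4 - 1*(-5))) - 1*429 = -77/60 - 1*429 = -77/60 - 429 = -25817/60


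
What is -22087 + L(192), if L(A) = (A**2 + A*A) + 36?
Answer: 51677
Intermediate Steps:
L(A) = 36 + 2*A**2 (L(A) = (A**2 + A**2) + 36 = 2*A**2 + 36 = 36 + 2*A**2)
-22087 + L(192) = -22087 + (36 + 2*192**2) = -22087 + (36 + 2*36864) = -22087 + (36 + 73728) = -22087 + 73764 = 51677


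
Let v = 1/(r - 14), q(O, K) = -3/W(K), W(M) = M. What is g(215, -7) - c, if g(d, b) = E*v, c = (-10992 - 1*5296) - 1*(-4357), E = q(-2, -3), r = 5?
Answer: 107378/9 ≈ 11931.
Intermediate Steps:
q(O, K) = -3/K
v = -⅑ (v = 1/(5 - 14) = 1/(-9) = -⅑ ≈ -0.11111)
E = 1 (E = -3/(-3) = -3*(-⅓) = 1)
c = -11931 (c = (-10992 - 5296) + 4357 = -16288 + 4357 = -11931)
g(d, b) = -⅑ (g(d, b) = 1*(-⅑) = -⅑)
g(215, -7) - c = -⅑ - 1*(-11931) = -⅑ + 11931 = 107378/9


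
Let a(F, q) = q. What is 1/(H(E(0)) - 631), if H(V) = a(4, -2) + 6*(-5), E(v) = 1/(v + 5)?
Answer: -1/663 ≈ -0.0015083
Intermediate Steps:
E(v) = 1/(5 + v)
H(V) = -32 (H(V) = -2 + 6*(-5) = -2 - 30 = -32)
1/(H(E(0)) - 631) = 1/(-32 - 631) = 1/(-663) = -1/663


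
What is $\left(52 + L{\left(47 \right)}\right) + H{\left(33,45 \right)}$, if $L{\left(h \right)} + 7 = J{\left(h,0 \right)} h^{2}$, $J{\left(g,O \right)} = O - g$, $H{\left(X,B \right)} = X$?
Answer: $-103745$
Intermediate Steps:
$L{\left(h \right)} = -7 - h^{3}$ ($L{\left(h \right)} = -7 + \left(0 - h\right) h^{2} = -7 + - h h^{2} = -7 - h^{3}$)
$\left(52 + L{\left(47 \right)}\right) + H{\left(33,45 \right)} = \left(52 - 103830\right) + 33 = -103778 + 33 = -103745$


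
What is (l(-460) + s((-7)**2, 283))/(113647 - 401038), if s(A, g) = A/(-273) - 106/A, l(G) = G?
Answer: 883537/549204201 ≈ 0.0016088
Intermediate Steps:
s(A, g) = -106/A - A/273 (s(A, g) = A*(-1/273) - 106/A = -A/273 - 106/A = -106/A - A/273)
(l(-460) + s((-7)**2, 283))/(113647 - 401038) = (-460 + (-106/((-7)**2) - 1/273*(-7)**2))/(113647 - 401038) = (-460 + (-106/49 - 1/273*49))/(-287391) = (-460 + (-106*1/49 - 7/39))*(-1/287391) = (-460 + (-106/49 - 7/39))*(-1/287391) = (-460 - 4477/1911)*(-1/287391) = -883537/1911*(-1/287391) = 883537/549204201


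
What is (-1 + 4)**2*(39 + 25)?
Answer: 576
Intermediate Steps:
(-1 + 4)**2*(39 + 25) = 3**2*64 = 9*64 = 576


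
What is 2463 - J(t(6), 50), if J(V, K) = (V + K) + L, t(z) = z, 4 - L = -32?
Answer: 2371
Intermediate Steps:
L = 36 (L = 4 - 1*(-32) = 4 + 32 = 36)
J(V, K) = 36 + K + V (J(V, K) = (V + K) + 36 = (K + V) + 36 = 36 + K + V)
2463 - J(t(6), 50) = 2463 - (36 + 50 + 6) = 2463 - 1*92 = 2463 - 92 = 2371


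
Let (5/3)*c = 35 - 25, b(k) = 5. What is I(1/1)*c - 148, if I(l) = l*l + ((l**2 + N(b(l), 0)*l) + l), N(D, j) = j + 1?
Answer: -124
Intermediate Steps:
N(D, j) = 1 + j
c = 6 (c = 3*(35 - 25)/5 = (3/5)*10 = 6)
I(l) = 2*l + 2*l**2 (I(l) = l*l + ((l**2 + (1 + 0)*l) + l) = l**2 + ((l**2 + 1*l) + l) = l**2 + ((l**2 + l) + l) = l**2 + ((l + l**2) + l) = l**2 + (l**2 + 2*l) = 2*l + 2*l**2)
I(1/1)*c - 148 = (2*(1 + 1/1)/1)*6 - 148 = (2*1*(1 + 1))*6 - 148 = (2*1*2)*6 - 148 = 4*6 - 148 = 24 - 148 = -124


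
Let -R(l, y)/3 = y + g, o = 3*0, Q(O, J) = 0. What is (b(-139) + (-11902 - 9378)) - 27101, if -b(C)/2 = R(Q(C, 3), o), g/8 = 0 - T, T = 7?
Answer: -48717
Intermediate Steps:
g = -56 (g = 8*(0 - 1*7) = 8*(0 - 7) = 8*(-7) = -56)
o = 0
R(l, y) = 168 - 3*y (R(l, y) = -3*(y - 56) = -3*(-56 + y) = 168 - 3*y)
b(C) = -336 (b(C) = -2*(168 - 3*0) = -2*(168 + 0) = -2*168 = -336)
(b(-139) + (-11902 - 9378)) - 27101 = (-336 + (-11902 - 9378)) - 27101 = (-336 - 21280) - 27101 = -21616 - 27101 = -48717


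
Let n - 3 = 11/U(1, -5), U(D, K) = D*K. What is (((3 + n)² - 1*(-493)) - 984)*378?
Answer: -4503492/25 ≈ -1.8014e+5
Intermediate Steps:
n = ⅘ (n = 3 + 11/((1*(-5))) = 3 + 11/(-5) = 3 + 11*(-⅕) = 3 - 11/5 = ⅘ ≈ 0.80000)
(((3 + n)² - 1*(-493)) - 984)*378 = (((3 + ⅘)² - 1*(-493)) - 984)*378 = (((19/5)² + 493) - 984)*378 = ((361/25 + 493) - 984)*378 = (12686/25 - 984)*378 = -11914/25*378 = -4503492/25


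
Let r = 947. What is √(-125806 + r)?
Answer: I*√124859 ≈ 353.35*I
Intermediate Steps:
√(-125806 + r) = √(-125806 + 947) = √(-124859) = I*√124859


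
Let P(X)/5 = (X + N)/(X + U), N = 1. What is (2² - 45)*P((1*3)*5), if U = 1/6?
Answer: -19680/91 ≈ -216.26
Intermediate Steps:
U = ⅙ ≈ 0.16667
P(X) = 5*(1 + X)/(⅙ + X) (P(X) = 5*((X + 1)/(X + ⅙)) = 5*((1 + X)/(⅙ + X)) = 5*(1 + X)/(⅙ + X))
(2² - 45)*P((1*3)*5) = (2² - 45)*(30*(1 + (1*3)*5)/(1 + 6*((1*3)*5))) = (4 - 45)*(30*(1 + 3*5)/(1 + 6*(3*5))) = -1230*(1 + 15)/(1 + 6*15) = -1230*16/(1 + 90) = -1230*16/91 = -41*480/91 = -19680/91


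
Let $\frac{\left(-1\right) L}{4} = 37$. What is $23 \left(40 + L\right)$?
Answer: $-2484$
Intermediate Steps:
$L = -148$ ($L = \left(-4\right) 37 = -148$)
$23 \left(40 + L\right) = 23 \left(40 - 148\right) = 23 \left(-108\right) = -2484$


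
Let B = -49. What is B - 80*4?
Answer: -369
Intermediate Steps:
B - 80*4 = -49 - 80*4 = -49 - 10*32 = -49 - 320 = -369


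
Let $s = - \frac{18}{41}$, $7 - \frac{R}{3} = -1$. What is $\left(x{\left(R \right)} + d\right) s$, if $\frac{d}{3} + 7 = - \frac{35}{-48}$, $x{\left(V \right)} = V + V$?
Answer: $- \frac{4203}{328} \approx -12.814$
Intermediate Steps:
$R = 24$ ($R = 21 - -3 = 21 + 3 = 24$)
$x{\left(V \right)} = 2 V$
$d = - \frac{301}{16}$ ($d = -21 + 3 \left(- \frac{35}{-48}\right) = -21 + 3 \left(\left(-35\right) \left(- \frac{1}{48}\right)\right) = -21 + 3 \cdot \frac{35}{48} = -21 + \frac{35}{16} = - \frac{301}{16} \approx -18.813$)
$s = - \frac{18}{41}$ ($s = \left(-18\right) \frac{1}{41} = - \frac{18}{41} \approx -0.43902$)
$\left(x{\left(R \right)} + d\right) s = \left(2 \cdot 24 - \frac{301}{16}\right) \left(- \frac{18}{41}\right) = \left(48 - \frac{301}{16}\right) \left(- \frac{18}{41}\right) = \frac{467}{16} \left(- \frac{18}{41}\right) = - \frac{4203}{328}$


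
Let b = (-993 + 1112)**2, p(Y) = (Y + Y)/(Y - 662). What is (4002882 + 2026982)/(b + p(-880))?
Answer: 4649025144/10919011 ≈ 425.77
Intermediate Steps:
p(Y) = 2*Y/(-662 + Y) (p(Y) = (2*Y)/(-662 + Y) = 2*Y/(-662 + Y))
b = 14161 (b = 119**2 = 14161)
(4002882 + 2026982)/(b + p(-880)) = (4002882 + 2026982)/(14161 + 2*(-880)/(-662 - 880)) = 6029864/(14161 + 2*(-880)/(-1542)) = 6029864/(14161 + 2*(-880)*(-1/1542)) = 6029864/(14161 + 880/771) = 6029864/(10919011/771) = 6029864*(771/10919011) = 4649025144/10919011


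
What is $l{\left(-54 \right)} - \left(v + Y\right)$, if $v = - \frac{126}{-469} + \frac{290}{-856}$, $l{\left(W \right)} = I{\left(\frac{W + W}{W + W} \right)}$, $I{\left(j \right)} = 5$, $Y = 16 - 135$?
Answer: $\frac{3557835}{28676} \approx 124.07$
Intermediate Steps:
$Y = -119$ ($Y = 16 - 135 = -119$)
$l{\left(W \right)} = 5$
$v = - \frac{2011}{28676}$ ($v = \left(-126\right) \left(- \frac{1}{469}\right) + 290 \left(- \frac{1}{856}\right) = \frac{18}{67} - \frac{145}{428} = - \frac{2011}{28676} \approx -0.070128$)
$l{\left(-54 \right)} - \left(v + Y\right) = 5 - \left(- \frac{2011}{28676} - 119\right) = 5 - - \frac{3414455}{28676} = 5 + \frac{3414455}{28676} = \frac{3557835}{28676}$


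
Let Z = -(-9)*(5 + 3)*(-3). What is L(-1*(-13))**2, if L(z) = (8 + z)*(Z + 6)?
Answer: 19448100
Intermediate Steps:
Z = -216 (Z = -(-9)*8*(-3) = -3*(-24)*(-3) = 72*(-3) = -216)
L(z) = -1680 - 210*z (L(z) = (8 + z)*(-216 + 6) = (8 + z)*(-210) = -1680 - 210*z)
L(-1*(-13))**2 = (-1680 - (-210)*(-13))**2 = (-1680 - 210*13)**2 = (-1680 - 2730)**2 = (-4410)**2 = 19448100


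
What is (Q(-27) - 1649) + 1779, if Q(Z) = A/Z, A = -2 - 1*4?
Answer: 1172/9 ≈ 130.22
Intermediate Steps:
A = -6 (A = -2 - 4 = -6)
Q(Z) = -6/Z
(Q(-27) - 1649) + 1779 = (-6/(-27) - 1649) + 1779 = (-6*(-1/27) - 1649) + 1779 = (2/9 - 1649) + 1779 = -14839/9 + 1779 = 1172/9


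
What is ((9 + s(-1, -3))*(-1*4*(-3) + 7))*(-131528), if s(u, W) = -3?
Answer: -14994192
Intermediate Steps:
((9 + s(-1, -3))*(-1*4*(-3) + 7))*(-131528) = ((9 - 3)*(-1*4*(-3) + 7))*(-131528) = (6*(-4*(-3) + 7))*(-131528) = (6*(12 + 7))*(-131528) = (6*19)*(-131528) = 114*(-131528) = -14994192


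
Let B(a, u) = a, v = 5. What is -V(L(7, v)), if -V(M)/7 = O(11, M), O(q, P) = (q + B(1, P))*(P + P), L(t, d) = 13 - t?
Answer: 1008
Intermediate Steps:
O(q, P) = 2*P*(1 + q) (O(q, P) = (q + 1)*(P + P) = (1 + q)*(2*P) = 2*P*(1 + q))
V(M) = -168*M (V(M) = -14*M*(1 + 11) = -14*M*12 = -168*M)
-V(L(7, v)) = -(-168)*(13 - 1*7) = -(-168)*(13 - 7) = -(-168)*6 = -1*(-1008) = 1008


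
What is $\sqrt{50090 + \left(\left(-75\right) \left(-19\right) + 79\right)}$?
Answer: $\sqrt{51594} \approx 227.14$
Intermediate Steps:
$\sqrt{50090 + \left(\left(-75\right) \left(-19\right) + 79\right)} = \sqrt{50090 + \left(1425 + 79\right)} = \sqrt{50090 + 1504} = \sqrt{51594}$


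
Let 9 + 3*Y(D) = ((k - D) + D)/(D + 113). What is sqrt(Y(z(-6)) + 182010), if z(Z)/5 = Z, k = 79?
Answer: sqrt(11284635678)/249 ≈ 426.62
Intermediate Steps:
z(Z) = 5*Z
Y(D) = -3 + 79/(3*(113 + D)) (Y(D) = -3 + (((79 - D) + D)/(D + 113))/3 = -3 + (79/(113 + D))/3 = -3 + 79/(3*(113 + D)))
sqrt(Y(z(-6)) + 182010) = sqrt((-938 - 45*(-6))/(3*(113 + 5*(-6))) + 182010) = sqrt((-938 - 9*(-30))/(3*(113 - 30)) + 182010) = sqrt((1/3)*(-938 + 270)/83 + 182010) = sqrt((1/3)*(1/83)*(-668) + 182010) = sqrt(-668/249 + 182010) = sqrt(45319822/249) = sqrt(11284635678)/249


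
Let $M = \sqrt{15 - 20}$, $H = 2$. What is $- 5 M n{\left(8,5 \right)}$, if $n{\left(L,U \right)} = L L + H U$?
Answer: $- 370 i \sqrt{5} \approx - 827.34 i$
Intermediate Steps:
$M = i \sqrt{5}$ ($M = \sqrt{-5} = i \sqrt{5} \approx 2.2361 i$)
$n{\left(L,U \right)} = L^{2} + 2 U$ ($n{\left(L,U \right)} = L L + 2 U = L^{2} + 2 U$)
$- 5 M n{\left(8,5 \right)} = - 5 i \sqrt{5} \left(8^{2} + 2 \cdot 5\right) = - 5 i \sqrt{5} \left(64 + 10\right) = - 5 i \sqrt{5} \cdot 74 = - 370 i \sqrt{5}$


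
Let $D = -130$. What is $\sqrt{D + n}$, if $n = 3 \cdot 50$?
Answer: $2 \sqrt{5} \approx 4.4721$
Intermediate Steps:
$n = 150$
$\sqrt{D + n} = \sqrt{-130 + 150} = \sqrt{20} = 2 \sqrt{5}$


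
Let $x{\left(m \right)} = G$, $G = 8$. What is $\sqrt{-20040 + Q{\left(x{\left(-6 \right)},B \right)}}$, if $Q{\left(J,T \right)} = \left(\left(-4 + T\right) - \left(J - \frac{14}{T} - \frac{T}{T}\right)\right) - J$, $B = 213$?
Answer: $\frac{4 i \sqrt{56274387}}{213} \approx 140.88 i$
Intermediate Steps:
$x{\left(m \right)} = 8$
$Q{\left(J,T \right)} = -3 + T - 2 J + \frac{14}{T}$ ($Q{\left(J,T \right)} = \left(\left(-4 + T\right) - \left(-1 + J - \frac{14}{T}\right)\right) - J = \left(\left(-4 + T\right) + \left(1 - J + \frac{14}{T}\right)\right) - J = \left(-3 + T - J + \frac{14}{T}\right) - J = -3 + T - 2 J + \frac{14}{T}$)
$\sqrt{-20040 + Q{\left(x{\left(-6 \right)},B \right)}} = \sqrt{-20040 + \left(-3 + 213 - 16 + \frac{14}{213}\right)} = \sqrt{-20040 + \frac{41336}{213}} = \sqrt{- \frac{4227184}{213}} = \frac{4 i \sqrt{56274387}}{213}$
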